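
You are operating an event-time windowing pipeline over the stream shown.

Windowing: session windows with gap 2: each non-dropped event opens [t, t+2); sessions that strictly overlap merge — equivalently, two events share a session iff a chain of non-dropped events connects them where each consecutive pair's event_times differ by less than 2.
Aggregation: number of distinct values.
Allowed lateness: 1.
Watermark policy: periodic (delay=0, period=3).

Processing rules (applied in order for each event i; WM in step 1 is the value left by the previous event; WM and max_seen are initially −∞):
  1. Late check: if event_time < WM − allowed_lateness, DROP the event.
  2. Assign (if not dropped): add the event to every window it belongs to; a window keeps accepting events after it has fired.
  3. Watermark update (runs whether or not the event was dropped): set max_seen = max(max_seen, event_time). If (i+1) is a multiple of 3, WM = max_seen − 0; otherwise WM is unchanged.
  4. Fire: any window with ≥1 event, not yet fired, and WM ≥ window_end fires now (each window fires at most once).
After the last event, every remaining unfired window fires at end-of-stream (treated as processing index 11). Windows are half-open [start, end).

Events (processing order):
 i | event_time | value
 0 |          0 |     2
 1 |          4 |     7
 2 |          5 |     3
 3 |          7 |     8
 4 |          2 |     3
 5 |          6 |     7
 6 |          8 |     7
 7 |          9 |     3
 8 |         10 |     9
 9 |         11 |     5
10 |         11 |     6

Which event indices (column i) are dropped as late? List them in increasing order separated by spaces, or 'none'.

i=0 t=0 v=2: → [0,2); WM=−∞
i=1 t=4 v=7: → [4,6); WM=−∞
i=2 t=5 v=3: → [4,7); WM=5
i=3 t=7 v=8: → [7,9); WM=5
i=4 t=2 v=3: DROP (t<5-1); WM=5
i=5 t=6 v=7: → [4,9); WM=7
i=6 t=8 v=7: → [4,10); WM=7
i=7 t=9 v=3: → [4,11); WM=7
i=8 t=10 v=9: → [4,12); WM=10
i=9 t=11 v=5: → [4,13); WM=10
i=10 t=11 v=6: → [4,13); WM=10

4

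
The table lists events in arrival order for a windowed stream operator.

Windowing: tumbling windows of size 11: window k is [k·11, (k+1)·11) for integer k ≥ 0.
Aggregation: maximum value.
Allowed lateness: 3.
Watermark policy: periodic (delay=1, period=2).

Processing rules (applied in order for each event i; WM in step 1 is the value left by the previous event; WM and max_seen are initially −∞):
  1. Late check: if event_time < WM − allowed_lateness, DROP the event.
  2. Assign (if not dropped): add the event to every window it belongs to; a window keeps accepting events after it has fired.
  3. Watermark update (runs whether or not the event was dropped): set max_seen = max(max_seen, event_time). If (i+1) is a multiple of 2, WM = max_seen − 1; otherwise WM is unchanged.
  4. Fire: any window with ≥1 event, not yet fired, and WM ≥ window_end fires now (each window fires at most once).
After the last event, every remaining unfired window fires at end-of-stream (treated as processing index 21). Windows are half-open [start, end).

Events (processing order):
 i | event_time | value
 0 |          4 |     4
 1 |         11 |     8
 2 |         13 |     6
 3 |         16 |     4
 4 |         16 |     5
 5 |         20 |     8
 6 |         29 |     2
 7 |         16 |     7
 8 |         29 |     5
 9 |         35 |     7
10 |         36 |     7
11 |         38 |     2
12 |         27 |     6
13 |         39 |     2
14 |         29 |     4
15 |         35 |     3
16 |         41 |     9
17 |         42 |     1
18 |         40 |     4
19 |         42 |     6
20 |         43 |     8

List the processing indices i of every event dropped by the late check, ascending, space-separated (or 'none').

12 14

i=0 t=4 v=4: → [0,11); WM=−∞
i=1 t=11 v=8: → [11,22); WM=10
i=2 t=13 v=6: → [11,22); WM=10
i=3 t=16 v=4: → [11,22); WM=15; [0,11) fires=4
i=4 t=16 v=5: → [11,22); WM=15
i=5 t=20 v=8: → [11,22); WM=19
i=6 t=29 v=2: → [22,33); WM=19
i=7 t=16 v=7: → [11,22); WM=28; [11,22) fires=8
i=8 t=29 v=5: → [22,33); WM=28
i=9 t=35 v=7: → [33,44); WM=34; [22,33) fires=5
i=10 t=36 v=7: → [33,44); WM=34
i=11 t=38 v=2: → [33,44); WM=37
i=12 t=27 v=6: DROP (t<37-3); WM=37
i=13 t=39 v=2: → [33,44); WM=38
i=14 t=29 v=4: DROP (t<38-3); WM=38
i=15 t=35 v=3: → [33,44); WM=38
i=16 t=41 v=9: → [33,44); WM=38
i=17 t=42 v=1: → [33,44); WM=41
i=18 t=40 v=4: → [33,44); WM=41
i=19 t=42 v=6: → [33,44); WM=41
i=20 t=43 v=8: → [33,44); WM=41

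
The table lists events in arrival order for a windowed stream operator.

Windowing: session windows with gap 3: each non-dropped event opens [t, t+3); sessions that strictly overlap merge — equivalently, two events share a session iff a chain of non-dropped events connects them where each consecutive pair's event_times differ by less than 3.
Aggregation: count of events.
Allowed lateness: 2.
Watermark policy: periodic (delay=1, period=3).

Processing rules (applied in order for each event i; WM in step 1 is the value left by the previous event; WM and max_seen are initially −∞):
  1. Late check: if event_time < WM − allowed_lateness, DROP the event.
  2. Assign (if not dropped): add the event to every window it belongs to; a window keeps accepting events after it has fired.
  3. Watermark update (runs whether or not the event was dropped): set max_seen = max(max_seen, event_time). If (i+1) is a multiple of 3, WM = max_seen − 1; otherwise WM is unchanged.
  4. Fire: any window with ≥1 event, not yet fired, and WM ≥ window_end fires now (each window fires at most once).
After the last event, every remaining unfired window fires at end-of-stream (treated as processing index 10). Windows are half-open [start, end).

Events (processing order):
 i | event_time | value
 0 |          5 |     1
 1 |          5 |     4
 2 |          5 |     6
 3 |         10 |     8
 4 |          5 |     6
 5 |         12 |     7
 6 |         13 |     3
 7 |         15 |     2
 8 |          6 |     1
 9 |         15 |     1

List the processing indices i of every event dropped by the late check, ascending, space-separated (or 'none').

8

i=0 t=5 v=1: → [5,8); WM=−∞
i=1 t=5 v=4: → [5,8); WM=−∞
i=2 t=5 v=6: → [5,8); WM=4
i=3 t=10 v=8: → [10,13); WM=4
i=4 t=5 v=6: → [5,8); WM=4
i=5 t=12 v=7: → [10,15); WM=11
i=6 t=13 v=3: → [10,16); WM=11
i=7 t=15 v=2: → [10,18); WM=11
i=8 t=6 v=1: DROP (t<11-2); WM=14
i=9 t=15 v=1: → [10,18); WM=14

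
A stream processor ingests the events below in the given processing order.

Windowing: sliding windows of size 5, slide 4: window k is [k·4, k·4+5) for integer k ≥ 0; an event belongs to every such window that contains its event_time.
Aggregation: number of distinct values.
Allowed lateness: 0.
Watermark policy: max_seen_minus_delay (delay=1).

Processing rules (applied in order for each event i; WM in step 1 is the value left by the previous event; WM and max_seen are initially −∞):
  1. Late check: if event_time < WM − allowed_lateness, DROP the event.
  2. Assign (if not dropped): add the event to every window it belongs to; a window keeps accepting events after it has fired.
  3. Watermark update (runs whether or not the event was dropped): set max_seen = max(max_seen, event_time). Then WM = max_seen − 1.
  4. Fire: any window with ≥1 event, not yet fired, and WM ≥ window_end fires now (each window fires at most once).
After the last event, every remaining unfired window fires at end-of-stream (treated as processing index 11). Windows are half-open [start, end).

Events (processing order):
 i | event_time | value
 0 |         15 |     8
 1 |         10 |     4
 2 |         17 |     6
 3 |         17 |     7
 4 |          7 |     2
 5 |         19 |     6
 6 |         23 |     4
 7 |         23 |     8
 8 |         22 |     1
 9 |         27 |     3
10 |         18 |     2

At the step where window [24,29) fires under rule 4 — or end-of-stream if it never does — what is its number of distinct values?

1

i=0 t=15 v=8: → [12,17); WM=14
i=1 t=10 v=4: DROP (t<14-0); WM=14
i=2 t=17 v=6: → [16,21); WM=16
i=3 t=17 v=7: → [16,21); WM=16
i=4 t=7 v=2: DROP (t<16-0); WM=16
i=5 t=19 v=6: → [16,21); WM=18; [12,17) fires=1
i=6 t=23 v=4: → [20,25); WM=22; [16,21) fires=2
i=7 t=23 v=8: → [20,25); WM=22
i=8 t=22 v=1: → [20,25); WM=22
i=9 t=27 v=3: → [24,29); WM=26; [20,25) fires=3
i=10 t=18 v=2: DROP (t<26-0); WM=26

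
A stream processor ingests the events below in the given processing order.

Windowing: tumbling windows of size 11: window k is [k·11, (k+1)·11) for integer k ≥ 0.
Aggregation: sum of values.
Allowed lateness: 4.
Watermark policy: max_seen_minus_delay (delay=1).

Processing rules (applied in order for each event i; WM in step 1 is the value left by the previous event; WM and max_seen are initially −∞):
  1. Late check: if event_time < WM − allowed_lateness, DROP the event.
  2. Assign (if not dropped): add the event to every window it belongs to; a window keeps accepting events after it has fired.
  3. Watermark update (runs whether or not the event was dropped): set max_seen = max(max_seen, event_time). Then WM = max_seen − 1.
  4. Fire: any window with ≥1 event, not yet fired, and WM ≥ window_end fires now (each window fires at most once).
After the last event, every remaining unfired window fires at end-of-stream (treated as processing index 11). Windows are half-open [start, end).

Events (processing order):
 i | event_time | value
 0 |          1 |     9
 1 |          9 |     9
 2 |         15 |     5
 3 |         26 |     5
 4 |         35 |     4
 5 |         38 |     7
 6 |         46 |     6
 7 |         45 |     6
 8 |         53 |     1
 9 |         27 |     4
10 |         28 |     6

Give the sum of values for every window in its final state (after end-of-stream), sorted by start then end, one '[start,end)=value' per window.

i=0 t=1 v=9: → [0,11); WM=0
i=1 t=9 v=9: → [0,11); WM=8
i=2 t=15 v=5: → [11,22); WM=14; [0,11) fires=18
i=3 t=26 v=5: → [22,33); WM=25; [11,22) fires=5
i=4 t=35 v=4: → [33,44); WM=34; [22,33) fires=5
i=5 t=38 v=7: → [33,44); WM=37
i=6 t=46 v=6: → [44,55); WM=45; [33,44) fires=11
i=7 t=45 v=6: → [44,55); WM=45
i=8 t=53 v=1: → [44,55); WM=52
i=9 t=27 v=4: DROP (t<52-4); WM=52
i=10 t=28 v=6: DROP (t<52-4); WM=52

[0,11)=18 [11,22)=5 [22,33)=5 [33,44)=11 [44,55)=13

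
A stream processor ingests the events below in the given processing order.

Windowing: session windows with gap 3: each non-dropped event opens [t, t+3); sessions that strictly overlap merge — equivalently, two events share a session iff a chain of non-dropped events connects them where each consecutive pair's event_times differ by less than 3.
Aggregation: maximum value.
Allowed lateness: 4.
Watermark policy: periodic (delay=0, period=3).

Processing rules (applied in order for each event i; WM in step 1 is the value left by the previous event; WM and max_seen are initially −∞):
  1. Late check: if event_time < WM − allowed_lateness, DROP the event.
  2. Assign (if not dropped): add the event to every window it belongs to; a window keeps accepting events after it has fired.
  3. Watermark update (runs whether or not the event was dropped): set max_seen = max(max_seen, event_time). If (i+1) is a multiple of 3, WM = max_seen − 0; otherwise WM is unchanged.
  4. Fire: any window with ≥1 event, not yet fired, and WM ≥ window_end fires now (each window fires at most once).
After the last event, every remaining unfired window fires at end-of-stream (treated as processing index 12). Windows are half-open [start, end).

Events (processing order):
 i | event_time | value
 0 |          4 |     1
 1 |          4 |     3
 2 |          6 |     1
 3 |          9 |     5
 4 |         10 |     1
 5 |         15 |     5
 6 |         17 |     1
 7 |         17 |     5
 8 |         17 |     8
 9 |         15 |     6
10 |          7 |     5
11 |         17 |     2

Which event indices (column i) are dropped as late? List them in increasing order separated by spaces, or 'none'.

i=0 t=4 v=1: → [4,7); WM=−∞
i=1 t=4 v=3: → [4,7); WM=−∞
i=2 t=6 v=1: → [4,9); WM=6
i=3 t=9 v=5: → [9,12); WM=6
i=4 t=10 v=1: → [9,13); WM=6
i=5 t=15 v=5: → [15,18); WM=15
i=6 t=17 v=1: → [15,20); WM=15
i=7 t=17 v=5: → [15,20); WM=15
i=8 t=17 v=8: → [15,20); WM=17
i=9 t=15 v=6: → [15,20); WM=17
i=10 t=7 v=5: DROP (t<17-4); WM=17
i=11 t=17 v=2: → [15,20); WM=17

10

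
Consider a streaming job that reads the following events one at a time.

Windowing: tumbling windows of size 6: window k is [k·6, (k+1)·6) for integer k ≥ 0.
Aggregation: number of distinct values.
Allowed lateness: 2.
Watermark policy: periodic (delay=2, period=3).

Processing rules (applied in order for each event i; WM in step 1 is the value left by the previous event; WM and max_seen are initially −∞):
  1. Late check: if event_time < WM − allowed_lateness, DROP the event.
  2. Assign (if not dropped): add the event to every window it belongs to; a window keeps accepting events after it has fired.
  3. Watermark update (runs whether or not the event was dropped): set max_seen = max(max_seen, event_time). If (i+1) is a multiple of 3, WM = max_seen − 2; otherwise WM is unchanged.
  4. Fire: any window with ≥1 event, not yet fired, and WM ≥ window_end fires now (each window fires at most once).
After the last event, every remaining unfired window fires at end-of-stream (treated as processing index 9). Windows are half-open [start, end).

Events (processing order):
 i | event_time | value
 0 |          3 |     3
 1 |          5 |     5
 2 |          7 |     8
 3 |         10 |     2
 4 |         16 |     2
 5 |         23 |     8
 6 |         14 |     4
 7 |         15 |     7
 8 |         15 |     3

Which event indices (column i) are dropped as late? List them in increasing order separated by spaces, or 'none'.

6 7 8

i=0 t=3 v=3: → [0,6); WM=−∞
i=1 t=5 v=5: → [0,6); WM=−∞
i=2 t=7 v=8: → [6,12); WM=5
i=3 t=10 v=2: → [6,12); WM=5
i=4 t=16 v=2: → [12,18); WM=5
i=5 t=23 v=8: → [18,24); WM=21; [0,6) fires=2 [6,12) fires=2 [12,18) fires=1
i=6 t=14 v=4: DROP (t<21-2); WM=21
i=7 t=15 v=7: DROP (t<21-2); WM=21
i=8 t=15 v=3: DROP (t<21-2); WM=21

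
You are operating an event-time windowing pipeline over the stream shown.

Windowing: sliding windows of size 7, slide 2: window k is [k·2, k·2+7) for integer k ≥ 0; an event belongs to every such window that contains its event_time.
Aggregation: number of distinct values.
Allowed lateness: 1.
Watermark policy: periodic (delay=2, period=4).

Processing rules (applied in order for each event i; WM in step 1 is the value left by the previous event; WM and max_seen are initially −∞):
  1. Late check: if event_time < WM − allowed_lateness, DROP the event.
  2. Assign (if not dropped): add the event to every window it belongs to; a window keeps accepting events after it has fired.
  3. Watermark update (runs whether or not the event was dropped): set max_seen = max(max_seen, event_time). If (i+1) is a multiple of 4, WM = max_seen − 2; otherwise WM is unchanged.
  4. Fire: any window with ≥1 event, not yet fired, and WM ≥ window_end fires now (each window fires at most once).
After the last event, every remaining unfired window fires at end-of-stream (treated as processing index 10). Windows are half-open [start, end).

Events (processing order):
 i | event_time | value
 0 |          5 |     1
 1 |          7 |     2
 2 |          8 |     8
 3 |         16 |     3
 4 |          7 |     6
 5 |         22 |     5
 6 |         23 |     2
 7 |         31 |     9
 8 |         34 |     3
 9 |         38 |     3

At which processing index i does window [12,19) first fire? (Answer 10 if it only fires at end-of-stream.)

i=0 t=5 v=1: → [4,11),[2,9),[0,7); WM=−∞
i=1 t=7 v=2: → [6,13),[4,11),[2,9); WM=−∞
i=2 t=8 v=8: → [8,15),[6,13),[4,11),[2,9); WM=−∞
i=3 t=16 v=3: → [16,23),[14,21),[12,19),[10,17); WM=14; [0,7) fires=1 [2,9) fires=3 [4,11) fires=3 [6,13) fires=2
i=4 t=7 v=6: DROP (t<14-1); WM=14
i=5 t=22 v=5: → [22,29),[20,27),[18,25),[16,23); WM=14
i=6 t=23 v=2: → [22,29),[20,27),[18,25); WM=14
i=7 t=31 v=9: → [30,37),[28,35),[26,33); WM=29; [8,15) fires=1 [10,17) fires=1 [12,19) fires=1 [14,21) fires=1 [16,23) fires=2 [18,25) fires=2 [20,27) fires=2 [22,29) fires=2
i=8 t=34 v=3: → [34,41),[32,39),[30,37),[28,35); WM=29
i=9 t=38 v=3: → [38,45),[36,43),[34,41),[32,39); WM=29

7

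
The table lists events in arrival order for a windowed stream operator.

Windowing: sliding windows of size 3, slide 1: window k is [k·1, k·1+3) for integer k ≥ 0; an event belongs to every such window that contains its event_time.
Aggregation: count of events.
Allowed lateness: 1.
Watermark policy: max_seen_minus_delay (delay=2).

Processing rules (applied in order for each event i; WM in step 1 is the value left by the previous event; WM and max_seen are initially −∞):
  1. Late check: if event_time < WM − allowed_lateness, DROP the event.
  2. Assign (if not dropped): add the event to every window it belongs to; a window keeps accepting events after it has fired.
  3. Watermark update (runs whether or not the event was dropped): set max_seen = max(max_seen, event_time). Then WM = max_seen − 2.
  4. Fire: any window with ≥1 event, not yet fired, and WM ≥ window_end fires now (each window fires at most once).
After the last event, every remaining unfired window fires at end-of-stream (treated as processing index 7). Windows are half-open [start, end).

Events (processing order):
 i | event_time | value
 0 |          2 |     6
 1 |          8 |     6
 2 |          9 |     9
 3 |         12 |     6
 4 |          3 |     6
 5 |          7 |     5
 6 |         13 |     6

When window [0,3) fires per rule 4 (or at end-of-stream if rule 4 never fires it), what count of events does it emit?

1

i=0 t=2 v=6: → [2,5),[1,4),[0,3); WM=0
i=1 t=8 v=6: → [8,11),[7,10),[6,9); WM=6; [0,3) fires=1 [1,4) fires=1 [2,5) fires=1
i=2 t=9 v=9: → [9,12),[8,11),[7,10); WM=7
i=3 t=12 v=6: → [12,15),[11,14),[10,13); WM=10; [6,9) fires=1 [7,10) fires=2
i=4 t=3 v=6: DROP (t<10-1); WM=10
i=5 t=7 v=5: DROP (t<10-1); WM=10
i=6 t=13 v=6: → [13,16),[12,15),[11,14); WM=11; [8,11) fires=2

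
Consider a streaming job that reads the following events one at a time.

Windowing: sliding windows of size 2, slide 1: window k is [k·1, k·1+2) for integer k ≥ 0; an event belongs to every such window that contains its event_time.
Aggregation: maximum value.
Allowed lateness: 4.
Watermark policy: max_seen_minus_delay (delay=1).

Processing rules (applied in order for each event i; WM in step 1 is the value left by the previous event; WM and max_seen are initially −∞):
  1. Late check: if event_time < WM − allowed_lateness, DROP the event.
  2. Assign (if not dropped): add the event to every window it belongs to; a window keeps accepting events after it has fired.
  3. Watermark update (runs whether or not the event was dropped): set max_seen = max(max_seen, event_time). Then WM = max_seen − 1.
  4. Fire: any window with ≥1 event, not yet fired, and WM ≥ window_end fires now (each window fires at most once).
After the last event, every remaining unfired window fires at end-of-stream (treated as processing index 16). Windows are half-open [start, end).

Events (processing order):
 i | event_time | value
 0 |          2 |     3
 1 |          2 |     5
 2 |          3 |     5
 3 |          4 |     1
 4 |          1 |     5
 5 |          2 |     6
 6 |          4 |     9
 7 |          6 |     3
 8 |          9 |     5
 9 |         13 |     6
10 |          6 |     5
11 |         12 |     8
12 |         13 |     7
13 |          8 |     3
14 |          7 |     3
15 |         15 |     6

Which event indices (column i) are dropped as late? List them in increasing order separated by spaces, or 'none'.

10 14

i=0 t=2 v=3: → [2,4),[1,3); WM=1
i=1 t=2 v=5: → [2,4),[1,3); WM=1
i=2 t=3 v=5: → [3,5),[2,4); WM=2
i=3 t=4 v=1: → [4,6),[3,5); WM=3; [1,3) fires=5
i=4 t=1 v=5: → [1,3),[0,2); WM=3; [0,2) fires=5
i=5 t=2 v=6: → [2,4),[1,3); WM=3
i=6 t=4 v=9: → [4,6),[3,5); WM=3
i=7 t=6 v=3: → [6,8),[5,7); WM=5; [2,4) fires=6 [3,5) fires=9
i=8 t=9 v=5: → [9,11),[8,10); WM=8; [4,6) fires=9 [5,7) fires=3 [6,8) fires=3
i=9 t=13 v=6: → [13,15),[12,14); WM=12; [8,10) fires=5 [9,11) fires=5
i=10 t=6 v=5: DROP (t<12-4); WM=12
i=11 t=12 v=8: → [12,14),[11,13); WM=12
i=12 t=13 v=7: → [13,15),[12,14); WM=12
i=13 t=8 v=3: → [8,10),[7,9); WM=12; [7,9) fires=3
i=14 t=7 v=3: DROP (t<12-4); WM=12
i=15 t=15 v=6: → [15,17),[14,16); WM=14; [11,13) fires=8 [12,14) fires=8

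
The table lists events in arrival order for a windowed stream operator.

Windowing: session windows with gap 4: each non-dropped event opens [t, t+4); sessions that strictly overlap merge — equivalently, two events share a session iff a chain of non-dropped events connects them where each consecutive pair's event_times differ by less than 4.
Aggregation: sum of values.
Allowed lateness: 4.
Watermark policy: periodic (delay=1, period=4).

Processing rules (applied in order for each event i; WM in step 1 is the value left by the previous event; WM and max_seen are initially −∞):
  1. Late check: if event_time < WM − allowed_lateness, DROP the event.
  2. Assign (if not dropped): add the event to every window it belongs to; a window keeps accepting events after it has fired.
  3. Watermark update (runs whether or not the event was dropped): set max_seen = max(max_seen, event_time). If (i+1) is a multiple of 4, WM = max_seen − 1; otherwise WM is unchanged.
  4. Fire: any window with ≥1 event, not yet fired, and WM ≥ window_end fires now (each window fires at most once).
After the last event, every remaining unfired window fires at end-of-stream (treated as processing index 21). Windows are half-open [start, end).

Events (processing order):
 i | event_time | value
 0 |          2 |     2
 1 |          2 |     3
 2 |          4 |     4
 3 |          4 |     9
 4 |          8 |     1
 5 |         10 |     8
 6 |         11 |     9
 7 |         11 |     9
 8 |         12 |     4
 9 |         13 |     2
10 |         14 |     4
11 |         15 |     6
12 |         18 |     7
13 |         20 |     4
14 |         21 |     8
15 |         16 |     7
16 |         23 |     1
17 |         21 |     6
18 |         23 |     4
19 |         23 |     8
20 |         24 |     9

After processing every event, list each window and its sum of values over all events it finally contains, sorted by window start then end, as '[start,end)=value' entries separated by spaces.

[2,8)=18 [8,28)=97

i=0 t=2 v=2: → [2,6); WM=−∞
i=1 t=2 v=3: → [2,6); WM=−∞
i=2 t=4 v=4: → [2,8); WM=−∞
i=3 t=4 v=9: → [2,8); WM=3
i=4 t=8 v=1: → [8,12); WM=3
i=5 t=10 v=8: → [8,14); WM=3
i=6 t=11 v=9: → [8,15); WM=3
i=7 t=11 v=9: → [8,15); WM=10
i=8 t=12 v=4: → [8,16); WM=10
i=9 t=13 v=2: → [8,17); WM=10
i=10 t=14 v=4: → [8,18); WM=10
i=11 t=15 v=6: → [8,19); WM=14
i=12 t=18 v=7: → [8,22); WM=14
i=13 t=20 v=4: → [8,24); WM=14
i=14 t=21 v=8: → [8,25); WM=14
i=15 t=16 v=7: → [8,25); WM=20
i=16 t=23 v=1: → [8,27); WM=20
i=17 t=21 v=6: → [8,27); WM=20
i=18 t=23 v=4: → [8,27); WM=20
i=19 t=23 v=8: → [8,27); WM=22
i=20 t=24 v=9: → [8,28); WM=22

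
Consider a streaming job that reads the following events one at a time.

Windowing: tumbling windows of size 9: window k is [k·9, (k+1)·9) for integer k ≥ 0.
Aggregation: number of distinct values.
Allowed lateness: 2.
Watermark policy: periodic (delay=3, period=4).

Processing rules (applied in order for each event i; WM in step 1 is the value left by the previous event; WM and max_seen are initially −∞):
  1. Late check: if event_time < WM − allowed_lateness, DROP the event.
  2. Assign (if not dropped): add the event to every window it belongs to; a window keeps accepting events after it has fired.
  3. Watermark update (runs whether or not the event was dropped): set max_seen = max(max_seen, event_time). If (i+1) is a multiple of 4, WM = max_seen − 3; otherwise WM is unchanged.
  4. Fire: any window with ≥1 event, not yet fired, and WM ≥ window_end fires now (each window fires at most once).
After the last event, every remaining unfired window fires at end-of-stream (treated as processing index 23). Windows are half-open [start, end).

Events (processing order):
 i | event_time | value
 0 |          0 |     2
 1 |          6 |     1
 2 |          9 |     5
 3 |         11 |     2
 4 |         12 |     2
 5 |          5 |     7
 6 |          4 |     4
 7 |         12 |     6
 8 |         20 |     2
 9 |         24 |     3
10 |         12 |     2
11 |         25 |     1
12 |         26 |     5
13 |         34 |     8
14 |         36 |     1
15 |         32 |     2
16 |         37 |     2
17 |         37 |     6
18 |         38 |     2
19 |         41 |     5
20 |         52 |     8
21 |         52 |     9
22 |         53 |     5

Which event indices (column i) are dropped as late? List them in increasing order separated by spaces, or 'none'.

5 6

i=0 t=0 v=2: → [0,9); WM=−∞
i=1 t=6 v=1: → [0,9); WM=−∞
i=2 t=9 v=5: → [9,18); WM=−∞
i=3 t=11 v=2: → [9,18); WM=8
i=4 t=12 v=2: → [9,18); WM=8
i=5 t=5 v=7: DROP (t<8-2); WM=8
i=6 t=4 v=4: DROP (t<8-2); WM=8
i=7 t=12 v=6: → [9,18); WM=9; [0,9) fires=2
i=8 t=20 v=2: → [18,27); WM=9
i=9 t=24 v=3: → [18,27); WM=9
i=10 t=12 v=2: → [9,18); WM=9
i=11 t=25 v=1: → [18,27); WM=22; [9,18) fires=3
i=12 t=26 v=5: → [18,27); WM=22
i=13 t=34 v=8: → [27,36); WM=22
i=14 t=36 v=1: → [36,45); WM=22
i=15 t=32 v=2: → [27,36); WM=33; [18,27) fires=4
i=16 t=37 v=2: → [36,45); WM=33
i=17 t=37 v=6: → [36,45); WM=33
i=18 t=38 v=2: → [36,45); WM=33
i=19 t=41 v=5: → [36,45); WM=38; [27,36) fires=2
i=20 t=52 v=8: → [45,54); WM=38
i=21 t=52 v=9: → [45,54); WM=38
i=22 t=53 v=5: → [45,54); WM=38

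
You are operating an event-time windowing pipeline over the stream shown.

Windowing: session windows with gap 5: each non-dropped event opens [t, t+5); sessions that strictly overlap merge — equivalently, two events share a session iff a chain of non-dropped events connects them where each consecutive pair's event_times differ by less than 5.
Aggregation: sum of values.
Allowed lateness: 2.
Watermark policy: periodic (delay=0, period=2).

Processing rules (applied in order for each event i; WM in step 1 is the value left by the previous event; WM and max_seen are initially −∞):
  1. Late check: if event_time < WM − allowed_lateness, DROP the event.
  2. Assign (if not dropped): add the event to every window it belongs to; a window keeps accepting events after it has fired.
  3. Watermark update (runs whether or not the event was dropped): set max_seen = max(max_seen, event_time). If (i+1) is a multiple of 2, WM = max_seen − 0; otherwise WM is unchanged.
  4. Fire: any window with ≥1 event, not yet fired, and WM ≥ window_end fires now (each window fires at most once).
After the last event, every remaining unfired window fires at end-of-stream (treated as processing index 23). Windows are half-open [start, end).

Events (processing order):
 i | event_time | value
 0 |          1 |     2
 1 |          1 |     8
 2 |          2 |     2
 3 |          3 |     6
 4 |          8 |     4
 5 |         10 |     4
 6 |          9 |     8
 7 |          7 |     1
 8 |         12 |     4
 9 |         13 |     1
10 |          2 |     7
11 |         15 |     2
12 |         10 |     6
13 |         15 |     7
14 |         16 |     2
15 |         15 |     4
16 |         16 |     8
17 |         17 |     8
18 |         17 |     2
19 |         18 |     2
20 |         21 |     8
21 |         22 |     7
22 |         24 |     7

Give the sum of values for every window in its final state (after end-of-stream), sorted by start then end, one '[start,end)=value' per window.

i=0 t=1 v=2: → [1,6); WM=−∞
i=1 t=1 v=8: → [1,6); WM=1
i=2 t=2 v=2: → [1,7); WM=1
i=3 t=3 v=6: → [1,8); WM=3
i=4 t=8 v=4: → [8,13); WM=3
i=5 t=10 v=4: → [8,15); WM=10
i=6 t=9 v=8: → [8,15); WM=10
i=7 t=7 v=1: DROP (t<10-2); WM=10
i=8 t=12 v=4: → [8,17); WM=10
i=9 t=13 v=1: → [8,18); WM=13
i=10 t=2 v=7: DROP (t<13-2); WM=13
i=11 t=15 v=2: → [8,20); WM=15
i=12 t=10 v=6: DROP (t<15-2); WM=15
i=13 t=15 v=7: → [8,20); WM=15
i=14 t=16 v=2: → [8,21); WM=15
i=15 t=15 v=4: → [8,21); WM=16
i=16 t=16 v=8: → [8,21); WM=16
i=17 t=17 v=8: → [8,22); WM=17
i=18 t=17 v=2: → [8,22); WM=17
i=19 t=18 v=2: → [8,23); WM=18
i=20 t=21 v=8: → [8,26); WM=18
i=21 t=22 v=7: → [8,27); WM=22
i=22 t=24 v=7: → [8,29); WM=22

[1,8)=18 [8,29)=78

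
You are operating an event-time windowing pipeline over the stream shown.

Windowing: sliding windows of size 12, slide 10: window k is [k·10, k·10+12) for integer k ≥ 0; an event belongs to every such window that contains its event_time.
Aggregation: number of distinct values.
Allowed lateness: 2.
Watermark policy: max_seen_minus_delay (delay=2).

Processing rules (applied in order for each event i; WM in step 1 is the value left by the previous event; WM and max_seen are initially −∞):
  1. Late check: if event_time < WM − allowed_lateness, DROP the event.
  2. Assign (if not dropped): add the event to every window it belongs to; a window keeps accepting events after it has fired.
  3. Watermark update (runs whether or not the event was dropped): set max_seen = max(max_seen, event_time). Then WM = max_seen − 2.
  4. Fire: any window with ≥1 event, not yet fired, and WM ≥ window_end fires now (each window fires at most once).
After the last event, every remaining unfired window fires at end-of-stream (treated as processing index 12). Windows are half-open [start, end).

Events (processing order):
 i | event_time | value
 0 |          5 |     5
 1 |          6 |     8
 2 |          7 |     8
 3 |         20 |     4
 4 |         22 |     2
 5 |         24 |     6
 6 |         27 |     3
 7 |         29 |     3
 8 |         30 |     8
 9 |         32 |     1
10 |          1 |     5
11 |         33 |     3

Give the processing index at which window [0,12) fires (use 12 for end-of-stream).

i=0 t=5 v=5: → [0,12); WM=3
i=1 t=6 v=8: → [0,12); WM=4
i=2 t=7 v=8: → [0,12); WM=5
i=3 t=20 v=4: → [20,32),[10,22); WM=18; [0,12) fires=2
i=4 t=22 v=2: → [20,32); WM=20
i=5 t=24 v=6: → [20,32); WM=22; [10,22) fires=1
i=6 t=27 v=3: → [20,32); WM=25
i=7 t=29 v=3: → [20,32); WM=27
i=8 t=30 v=8: → [30,42),[20,32); WM=28
i=9 t=32 v=1: → [30,42); WM=30
i=10 t=1 v=5: DROP (t<30-2); WM=30
i=11 t=33 v=3: → [30,42); WM=31

3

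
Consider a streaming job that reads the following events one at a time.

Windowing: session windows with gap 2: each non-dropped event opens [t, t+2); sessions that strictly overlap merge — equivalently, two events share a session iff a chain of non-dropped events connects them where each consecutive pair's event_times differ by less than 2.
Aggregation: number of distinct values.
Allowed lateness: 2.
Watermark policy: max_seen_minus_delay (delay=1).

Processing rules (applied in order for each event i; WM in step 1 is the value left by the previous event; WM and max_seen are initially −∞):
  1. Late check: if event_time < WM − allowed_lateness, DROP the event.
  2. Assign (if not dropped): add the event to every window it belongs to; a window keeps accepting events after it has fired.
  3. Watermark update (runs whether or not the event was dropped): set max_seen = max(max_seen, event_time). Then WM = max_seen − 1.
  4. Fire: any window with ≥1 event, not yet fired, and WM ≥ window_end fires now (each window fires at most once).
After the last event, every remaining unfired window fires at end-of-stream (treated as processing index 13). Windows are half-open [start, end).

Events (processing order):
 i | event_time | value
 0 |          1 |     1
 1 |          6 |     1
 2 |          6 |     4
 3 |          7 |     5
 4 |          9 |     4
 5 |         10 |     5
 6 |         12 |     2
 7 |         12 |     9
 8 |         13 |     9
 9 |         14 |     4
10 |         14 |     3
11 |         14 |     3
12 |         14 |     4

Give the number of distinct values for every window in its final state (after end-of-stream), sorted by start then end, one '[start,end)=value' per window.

i=0 t=1 v=1: → [1,3); WM=0
i=1 t=6 v=1: → [6,8); WM=5
i=2 t=6 v=4: → [6,8); WM=5
i=3 t=7 v=5: → [6,9); WM=6
i=4 t=9 v=4: → [9,11); WM=8
i=5 t=10 v=5: → [9,12); WM=9
i=6 t=12 v=2: → [12,14); WM=11
i=7 t=12 v=9: → [12,14); WM=11
i=8 t=13 v=9: → [12,15); WM=12
i=9 t=14 v=4: → [12,16); WM=13
i=10 t=14 v=3: → [12,16); WM=13
i=11 t=14 v=3: → [12,16); WM=13
i=12 t=14 v=4: → [12,16); WM=13

[1,3)=1 [6,9)=3 [9,12)=2 [12,16)=4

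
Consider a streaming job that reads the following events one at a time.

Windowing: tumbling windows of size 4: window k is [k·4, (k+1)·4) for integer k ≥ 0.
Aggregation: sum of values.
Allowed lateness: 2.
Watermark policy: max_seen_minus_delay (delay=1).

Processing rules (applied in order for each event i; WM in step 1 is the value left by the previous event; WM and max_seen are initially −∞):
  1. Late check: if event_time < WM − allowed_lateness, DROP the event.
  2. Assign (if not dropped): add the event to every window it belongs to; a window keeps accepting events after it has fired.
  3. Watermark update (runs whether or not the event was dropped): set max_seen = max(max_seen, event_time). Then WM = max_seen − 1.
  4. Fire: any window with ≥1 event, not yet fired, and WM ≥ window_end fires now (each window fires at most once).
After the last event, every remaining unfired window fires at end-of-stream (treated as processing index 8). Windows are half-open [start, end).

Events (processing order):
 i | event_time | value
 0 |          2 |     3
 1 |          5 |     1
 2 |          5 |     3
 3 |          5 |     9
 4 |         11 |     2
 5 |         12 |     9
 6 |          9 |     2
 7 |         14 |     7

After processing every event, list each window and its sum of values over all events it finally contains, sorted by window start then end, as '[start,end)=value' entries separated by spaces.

[0,4)=3 [4,8)=13 [8,12)=4 [12,16)=16

i=0 t=2 v=3: → [0,4); WM=1
i=1 t=5 v=1: → [4,8); WM=4; [0,4) fires=3
i=2 t=5 v=3: → [4,8); WM=4
i=3 t=5 v=9: → [4,8); WM=4
i=4 t=11 v=2: → [8,12); WM=10; [4,8) fires=13
i=5 t=12 v=9: → [12,16); WM=11
i=6 t=9 v=2: → [8,12); WM=11
i=7 t=14 v=7: → [12,16); WM=13; [8,12) fires=4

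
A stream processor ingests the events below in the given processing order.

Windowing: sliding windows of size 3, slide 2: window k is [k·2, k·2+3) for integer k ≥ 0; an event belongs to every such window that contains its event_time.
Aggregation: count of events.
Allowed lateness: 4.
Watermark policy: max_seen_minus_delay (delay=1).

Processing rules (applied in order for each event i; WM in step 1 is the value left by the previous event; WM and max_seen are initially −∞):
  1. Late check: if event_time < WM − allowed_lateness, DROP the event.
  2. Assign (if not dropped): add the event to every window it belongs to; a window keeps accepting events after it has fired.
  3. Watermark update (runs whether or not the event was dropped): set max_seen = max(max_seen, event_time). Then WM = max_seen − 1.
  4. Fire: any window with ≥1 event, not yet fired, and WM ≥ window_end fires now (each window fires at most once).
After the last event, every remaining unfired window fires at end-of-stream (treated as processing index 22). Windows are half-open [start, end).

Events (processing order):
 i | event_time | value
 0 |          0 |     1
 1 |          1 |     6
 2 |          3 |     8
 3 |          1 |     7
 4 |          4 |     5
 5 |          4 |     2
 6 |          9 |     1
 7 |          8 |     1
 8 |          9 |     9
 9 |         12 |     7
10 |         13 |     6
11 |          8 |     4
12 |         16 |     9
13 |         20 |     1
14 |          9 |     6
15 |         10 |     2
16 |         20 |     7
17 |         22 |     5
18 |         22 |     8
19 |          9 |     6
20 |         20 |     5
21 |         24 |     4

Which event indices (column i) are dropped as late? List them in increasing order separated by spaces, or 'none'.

i=0 t=0 v=1: → [0,3); WM=-1
i=1 t=1 v=6: → [0,3); WM=0
i=2 t=3 v=8: → [2,5); WM=2
i=3 t=1 v=7: → [0,3); WM=2
i=4 t=4 v=5: → [4,7),[2,5); WM=3; [0,3) fires=3
i=5 t=4 v=2: → [4,7),[2,5); WM=3
i=6 t=9 v=1: → [8,11); WM=8; [2,5) fires=3 [4,7) fires=2
i=7 t=8 v=1: → [8,11),[6,9); WM=8
i=8 t=9 v=9: → [8,11); WM=8
i=9 t=12 v=7: → [12,15),[10,13); WM=11; [6,9) fires=1 [8,11) fires=3
i=10 t=13 v=6: → [12,15); WM=12
i=11 t=8 v=4: → [8,11),[6,9); WM=12
i=12 t=16 v=9: → [16,19),[14,17); WM=15; [10,13) fires=1 [12,15) fires=2
i=13 t=20 v=1: → [20,23),[18,21); WM=19; [14,17) fires=1 [16,19) fires=1
i=14 t=9 v=6: DROP (t<19-4); WM=19
i=15 t=10 v=2: DROP (t<19-4); WM=19
i=16 t=20 v=7: → [20,23),[18,21); WM=19
i=17 t=22 v=5: → [22,25),[20,23); WM=21; [18,21) fires=2
i=18 t=22 v=8: → [22,25),[20,23); WM=21
i=19 t=9 v=6: DROP (t<21-4); WM=21
i=20 t=20 v=5: → [20,23),[18,21); WM=21
i=21 t=24 v=4: → [24,27),[22,25); WM=23; [20,23) fires=5

14 15 19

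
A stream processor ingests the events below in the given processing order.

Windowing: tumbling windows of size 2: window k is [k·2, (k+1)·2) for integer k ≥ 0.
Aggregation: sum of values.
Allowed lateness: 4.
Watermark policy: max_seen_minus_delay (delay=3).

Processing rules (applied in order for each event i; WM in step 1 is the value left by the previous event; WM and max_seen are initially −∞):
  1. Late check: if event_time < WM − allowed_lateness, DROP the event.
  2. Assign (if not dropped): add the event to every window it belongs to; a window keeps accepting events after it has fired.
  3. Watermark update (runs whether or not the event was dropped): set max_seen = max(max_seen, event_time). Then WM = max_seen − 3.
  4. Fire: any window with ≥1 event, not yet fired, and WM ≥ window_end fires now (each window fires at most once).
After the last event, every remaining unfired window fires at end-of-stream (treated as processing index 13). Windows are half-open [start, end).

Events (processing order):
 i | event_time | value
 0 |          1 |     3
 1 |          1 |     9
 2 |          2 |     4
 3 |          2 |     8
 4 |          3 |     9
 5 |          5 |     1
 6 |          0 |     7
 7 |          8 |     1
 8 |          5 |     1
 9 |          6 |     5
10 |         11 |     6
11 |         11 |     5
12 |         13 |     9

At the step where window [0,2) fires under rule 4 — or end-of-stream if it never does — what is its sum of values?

i=0 t=1 v=3: → [0,2); WM=-2
i=1 t=1 v=9: → [0,2); WM=-2
i=2 t=2 v=4: → [2,4); WM=-1
i=3 t=2 v=8: → [2,4); WM=-1
i=4 t=3 v=9: → [2,4); WM=0
i=5 t=5 v=1: → [4,6); WM=2; [0,2) fires=12
i=6 t=0 v=7: → [0,2); WM=2
i=7 t=8 v=1: → [8,10); WM=5; [2,4) fires=21
i=8 t=5 v=1: → [4,6); WM=5
i=9 t=6 v=5: → [6,8); WM=5
i=10 t=11 v=6: → [10,12); WM=8; [4,6) fires=2 [6,8) fires=5
i=11 t=11 v=5: → [10,12); WM=8
i=12 t=13 v=9: → [12,14); WM=10; [8,10) fires=1

12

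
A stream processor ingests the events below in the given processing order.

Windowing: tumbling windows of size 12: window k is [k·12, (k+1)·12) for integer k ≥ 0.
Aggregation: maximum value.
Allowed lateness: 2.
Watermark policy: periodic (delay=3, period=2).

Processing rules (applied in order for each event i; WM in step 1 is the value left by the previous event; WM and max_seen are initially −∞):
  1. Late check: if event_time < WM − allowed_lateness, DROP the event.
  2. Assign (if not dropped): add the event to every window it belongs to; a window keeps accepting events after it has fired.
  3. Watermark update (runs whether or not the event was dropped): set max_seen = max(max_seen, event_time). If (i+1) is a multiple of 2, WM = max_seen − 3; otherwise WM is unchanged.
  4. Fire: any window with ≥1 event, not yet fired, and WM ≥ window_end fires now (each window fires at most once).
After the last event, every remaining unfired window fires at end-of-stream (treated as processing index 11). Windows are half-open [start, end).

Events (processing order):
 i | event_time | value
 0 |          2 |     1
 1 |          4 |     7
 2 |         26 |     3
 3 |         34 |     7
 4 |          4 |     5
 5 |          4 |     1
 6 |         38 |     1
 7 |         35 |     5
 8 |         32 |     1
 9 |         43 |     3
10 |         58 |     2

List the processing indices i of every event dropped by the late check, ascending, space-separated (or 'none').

4 5 8

i=0 t=2 v=1: → [0,12); WM=−∞
i=1 t=4 v=7: → [0,12); WM=1
i=2 t=26 v=3: → [24,36); WM=1
i=3 t=34 v=7: → [24,36); WM=31; [0,12) fires=7
i=4 t=4 v=5: DROP (t<31-2); WM=31
i=5 t=4 v=1: DROP (t<31-2); WM=31
i=6 t=38 v=1: → [36,48); WM=31
i=7 t=35 v=5: → [24,36); WM=35
i=8 t=32 v=1: DROP (t<35-2); WM=35
i=9 t=43 v=3: → [36,48); WM=40; [24,36) fires=7
i=10 t=58 v=2: → [48,60); WM=40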